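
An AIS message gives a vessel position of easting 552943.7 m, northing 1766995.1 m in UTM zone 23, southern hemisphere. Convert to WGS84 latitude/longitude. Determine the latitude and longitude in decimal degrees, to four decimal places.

lat -74.1810°, lon -43.2598°

Zone 23S: λ₀ = -45°, k₀ = 0.9996, false easting 500000 m, false northing 10000000 m.
Meridian distance M = (N − FN)/k₀ = -8236299.4 m.
Inverse transverse Mercator on WGS84 gives φ = -74.18099997°, λ = -43.25980031°.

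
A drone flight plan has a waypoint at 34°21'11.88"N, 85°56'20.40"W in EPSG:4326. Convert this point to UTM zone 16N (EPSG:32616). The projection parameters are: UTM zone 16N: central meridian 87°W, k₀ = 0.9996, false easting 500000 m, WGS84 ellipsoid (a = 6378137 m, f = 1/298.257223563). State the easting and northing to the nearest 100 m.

E 597600 m, N 3801800 m

Zone 16 central meridian λ₀ = 6×16 − 183 = -87°; Δλ = +1.0610°.
Transverse Mercator on WGS84 with k₀ = 0.9996 gives E = 597575.586 m, N = 3801840.156 m.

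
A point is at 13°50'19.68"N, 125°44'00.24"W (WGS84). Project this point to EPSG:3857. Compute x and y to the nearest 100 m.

x -13996600 m, y 1555700 m

Web Mercator is spherical with R = a = 6378137 m.
x = R·λ = 6378137 × -2.194461810 = -13996578.064 m.
y = R·ln tan(π/4 + φ/2) = 6378137 × 0.243915888 = 1555728.953 m.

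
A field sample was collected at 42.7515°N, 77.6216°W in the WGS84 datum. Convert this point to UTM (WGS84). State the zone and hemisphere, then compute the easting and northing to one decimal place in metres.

Longitude -77.6216° lies in the 6° band [-78°, -72°), giving zone 18; latitude is north of the equator, so 18N.
Zone 18 central meridian λ₀ = 6×18 − 183 = -75°; Δλ = -2.6216°.
Transverse Mercator on WGS84 with k₀ = 0.9996 gives E = 285452.613 m, N = 4736553.009 m.

Zone 18N: E 285452.6 m, N 4736553.0 m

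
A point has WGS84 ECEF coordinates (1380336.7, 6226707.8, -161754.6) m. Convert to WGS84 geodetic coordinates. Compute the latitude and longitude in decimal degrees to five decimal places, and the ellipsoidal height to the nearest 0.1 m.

λ = atan2(Y, X) = 77.50079975°; p = √(X²+Y²) = 6377869.5 m.
Bowring's method on WGS84 (a = 6378137 m, b = 6356752.314 m) gives φ = -1.46260003°, h = 1797.190 m.

lat -1.46260°, lon 77.50080°, h 1797.2 m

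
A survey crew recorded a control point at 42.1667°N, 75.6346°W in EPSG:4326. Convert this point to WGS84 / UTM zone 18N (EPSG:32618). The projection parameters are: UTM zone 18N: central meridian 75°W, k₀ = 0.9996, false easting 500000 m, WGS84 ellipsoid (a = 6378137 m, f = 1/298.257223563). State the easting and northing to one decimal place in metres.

Zone 18 central meridian λ₀ = 6×18 − 183 = -75°; Δλ = -0.6346°.
Transverse Mercator on WGS84 with k₀ = 0.9996 gives E = 447581.223 m, N = 4668479.879 m.

E 447581.2 m, N 4668479.9 m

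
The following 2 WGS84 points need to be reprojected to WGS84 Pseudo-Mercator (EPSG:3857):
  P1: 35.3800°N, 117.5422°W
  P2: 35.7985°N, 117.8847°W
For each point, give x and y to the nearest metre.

Web Mercator: x = R·λ, y = R·ln tan(π/4+φ/2), R = 6378137 m.
P1 (35.3800°, -117.5422°) → (-13084737.851, 4215642.287) m.
P2 (35.7985°, -117.8847°) → (-13122864.776, 4272930.588) m.

P1: x -13084738 m, y 4215642 m; P2: x -13122865 m, y 4272931 m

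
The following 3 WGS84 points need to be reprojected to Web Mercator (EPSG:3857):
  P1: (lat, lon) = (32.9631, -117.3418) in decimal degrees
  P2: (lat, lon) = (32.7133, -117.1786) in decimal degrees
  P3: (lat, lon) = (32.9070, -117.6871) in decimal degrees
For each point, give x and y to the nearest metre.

Web Mercator: x = R·λ, y = R·ln tan(π/4+φ/2), R = 6378137 m.
P1 (32.9631°, -117.3418°) → (-13062429.425, 3890407.129) m.
P2 (32.7133°, -117.1786°) → (-13044262.084, 3857310.872) m.
P3 (32.9070°, -117.6871°) → (-13100868.045, 3882966.265) m.

P1: x -13062429 m, y 3890407 m; P2: x -13044262 m, y 3857311 m; P3: x -13100868 m, y 3882966 m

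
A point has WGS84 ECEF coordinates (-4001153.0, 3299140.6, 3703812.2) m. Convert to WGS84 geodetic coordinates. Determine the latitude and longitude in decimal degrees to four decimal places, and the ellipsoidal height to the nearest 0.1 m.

lat 35.7169°, lon 140.4928°, h 1847.8 m

λ = atan2(Y, X) = 140.49279964°; p = √(X²+Y²) = 5185899.5 m.
Bowring's method on WGS84 (a = 6378137 m, b = 6356752.314 m) gives φ = 35.71689972°, h = 1847.783 m.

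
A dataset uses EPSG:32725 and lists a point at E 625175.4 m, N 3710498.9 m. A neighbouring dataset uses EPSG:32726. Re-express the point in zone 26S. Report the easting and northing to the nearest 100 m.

UTM 25S → geographic: φ = -56.73270010°, λ = -30.95390034°.
UTM 26S (λ₀ = -27°) forward: E = 258166.012 m, N = 3705386.717 m.

E 258200 m, N 3705400 m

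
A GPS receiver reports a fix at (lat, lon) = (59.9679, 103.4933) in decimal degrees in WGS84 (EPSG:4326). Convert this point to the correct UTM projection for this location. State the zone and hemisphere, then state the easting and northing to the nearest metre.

Longitude 103.4933° lies in the 6° band [102°, 108°), giving zone 48; latitude is north of the equator, so 48N.
Zone 48 central meridian λ₀ = 6×48 − 183 = 105°; Δλ = -1.5067°.
Transverse Mercator on WGS84 with k₀ = 0.9996 gives E = 415883.202 m, N = 6648793.896 m.

Zone 48N: E 415883 m, N 6648794 m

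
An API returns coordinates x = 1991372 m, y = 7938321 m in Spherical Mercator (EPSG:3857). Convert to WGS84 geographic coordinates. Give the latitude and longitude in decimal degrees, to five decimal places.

lat 57.86170°, lon 17.88880°

R = 6378137 m. λ = x/R = 17.88879904°.
φ = 2·arctan(exp(y/R)) − 90° = 2·arctan(3.47160) − 90° = 57.86170017°.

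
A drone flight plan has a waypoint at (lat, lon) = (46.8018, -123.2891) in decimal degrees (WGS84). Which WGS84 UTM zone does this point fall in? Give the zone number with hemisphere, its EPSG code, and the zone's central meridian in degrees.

UTM zone = ⌊(λ + 180)/6⌋ + 1; -123.2891° ∈ [-126°, -120°) → zone 10.
Hemisphere: N (φ ≥ 0).
Central meridian λ₀ = 6×10 − 183 = -123°.
EPSG code: 32610.

Zone 10N (EPSG:32610), central meridian -123°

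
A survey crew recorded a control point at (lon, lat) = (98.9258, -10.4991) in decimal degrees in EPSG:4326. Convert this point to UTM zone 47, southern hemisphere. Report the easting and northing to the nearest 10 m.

Zone 47 central meridian λ₀ = 6×47 − 183 = 99°; Δλ = -0.0742°.
Transverse Mercator on WGS84 with k₀ = 0.9996 gives E = 491880.727 m, N = 8839403.458 m.

E 491880 m, N 8839400 m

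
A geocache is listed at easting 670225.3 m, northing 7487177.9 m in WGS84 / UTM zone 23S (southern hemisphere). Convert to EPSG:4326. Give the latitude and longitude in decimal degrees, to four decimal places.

lat -22.7141°, lon -43.3426°

Zone 23S: λ₀ = -45°, k₀ = 0.9996, false easting 500000 m, false northing 10000000 m.
Meridian distance M = (N − FN)/k₀ = -2513827.6 m.
Inverse transverse Mercator on WGS84 gives φ = -22.71409955°, λ = -43.34259970°.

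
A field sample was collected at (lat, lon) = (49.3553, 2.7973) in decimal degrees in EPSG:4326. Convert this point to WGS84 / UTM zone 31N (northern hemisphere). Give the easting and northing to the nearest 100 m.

E 485300 m, N 5467000 m

Zone 31 central meridian λ₀ = 6×31 − 183 = 3°; Δλ = -0.2027°.
Transverse Mercator on WGS84 with k₀ = 0.9996 gives E = 485279.759 m, N = 5466973.775 m.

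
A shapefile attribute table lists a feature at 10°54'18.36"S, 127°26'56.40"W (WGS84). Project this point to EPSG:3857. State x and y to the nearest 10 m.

x -14187560 m, y -1221350 m

Web Mercator is spherical with R = a = 6378137 m.
x = R·λ = 6378137 × -2.224404678 = -14187557.782 m.
y = R·ln tan(π/4 + φ/2) = 6378137 × -0.191489550 = -1221346.582 m.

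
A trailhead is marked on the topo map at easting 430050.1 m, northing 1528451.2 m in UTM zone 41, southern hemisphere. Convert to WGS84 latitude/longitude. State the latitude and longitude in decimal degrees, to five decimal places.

Zone 41S: λ₀ = 63°, k₀ = 0.9996, false easting 500000 m, false northing 10000000 m.
Meridian distance M = (N − FN)/k₀ = -8474938.8 m.
Inverse transverse Mercator on WGS84 gives φ = -76.31179973°, λ = 60.35109835°.

lat -76.31180°, lon 60.35110°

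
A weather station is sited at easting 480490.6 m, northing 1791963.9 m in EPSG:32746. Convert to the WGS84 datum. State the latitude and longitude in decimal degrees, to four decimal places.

Zone 46S: λ₀ = 93°, k₀ = 0.9996, false easting 500000 m, false northing 10000000 m.
Meridian distance M = (N − FN)/k₀ = -8211320.6 m.
Inverse transverse Mercator on WGS84 gives φ = -73.96320012°, λ = 92.36730068°.

lat -73.9632°, lon 92.3673°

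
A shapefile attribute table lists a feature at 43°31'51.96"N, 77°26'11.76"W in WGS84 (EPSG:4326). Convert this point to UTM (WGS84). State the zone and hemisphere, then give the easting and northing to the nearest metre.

Zone 18N: E 303113 m, N 4822680 m

Longitude -77.4366° lies in the 6° band [-78°, -72°), giving zone 18; latitude is north of the equator, so 18N.
Zone 18 central meridian λ₀ = 6×18 − 183 = -75°; Δλ = -2.4366°.
Transverse Mercator on WGS84 with k₀ = 0.9996 gives E = 303112.712 m, N = 4822679.625 m.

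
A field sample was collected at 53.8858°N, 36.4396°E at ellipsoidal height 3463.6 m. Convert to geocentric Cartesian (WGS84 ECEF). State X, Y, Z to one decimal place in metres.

X 3032526.5 m, Y 2239008.2 m, Z 5132060.4 m

WGS84: a = 6378137 m, e² = 0.006694380; N(φ) = a/√(1−e²sin²φ) = 6392115.318 m.
X = (N+h)·cosφ·cosλ = 3032526.479 m; Y = (N+h)·cosφ·sinλ = 2239008.185 m; Z = (N(1−e²)+h)·sinφ = 5132060.351 m.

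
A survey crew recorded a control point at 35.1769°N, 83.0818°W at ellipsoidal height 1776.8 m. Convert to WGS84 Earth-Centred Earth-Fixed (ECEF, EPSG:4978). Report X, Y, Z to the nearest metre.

X 628832 m, Y -5182587 m, Z 3654950 m

WGS84: a = 6378137 m, e² = 0.006694380; N(φ) = a/√(1−e²sin²φ) = 6385234.390 m.
X = (N+h)·cosφ·cosλ = 628832.364 m; Y = (N+h)·cosφ·sinλ = -5182587.042 m; Z = (N(1−e²)+h)·sinφ = 3654949.537 m.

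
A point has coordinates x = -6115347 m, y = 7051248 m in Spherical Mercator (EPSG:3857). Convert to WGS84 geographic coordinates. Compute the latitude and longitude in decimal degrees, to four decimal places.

lat 53.3674°, lon -54.9351°

R = 6378137 m. λ = x/R = -54.93509678°.
φ = 2·arctan(exp(y/R)) − 90° = 2·arctan(3.02084) − 90° = 53.36739868°.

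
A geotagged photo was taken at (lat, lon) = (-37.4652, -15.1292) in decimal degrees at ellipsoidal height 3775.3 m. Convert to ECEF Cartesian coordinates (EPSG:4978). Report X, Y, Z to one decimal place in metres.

WGS84: a = 6378137 m, e² = 0.006694380; N(φ) = a/√(1−e²sin²φ) = 6386050.857 m.
X = (N+h)·cosφ·cosλ = 4895963.391 m; Y = (N+h)·cosφ·sinλ = -1323709.491 m; Z = (N(1−e²)+h)·sinφ = -3860795.624 m.

X 4895963.4 m, Y -1323709.5 m, Z -3860795.6 m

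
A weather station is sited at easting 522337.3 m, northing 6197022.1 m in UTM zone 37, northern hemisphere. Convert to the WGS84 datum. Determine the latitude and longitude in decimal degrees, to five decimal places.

Zone 37N: λ₀ = 39°, k₀ = 0.9996, false easting 500000 m.
Meridian distance M = (N − FN)/k₀ = 6199501.9 m.
Inverse transverse Mercator on WGS84 gives φ = 55.91809998°, λ = 39.35739971°.

lat 55.91810°, lon 39.35740°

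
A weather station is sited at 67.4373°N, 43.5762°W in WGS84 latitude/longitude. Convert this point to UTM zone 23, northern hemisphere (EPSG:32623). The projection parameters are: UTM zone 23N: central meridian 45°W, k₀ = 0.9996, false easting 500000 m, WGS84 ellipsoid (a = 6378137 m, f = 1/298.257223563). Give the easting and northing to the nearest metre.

E 560960 m, N 7480830 m

Zone 23 central meridian λ₀ = 6×23 − 183 = -45°; Δλ = +1.4238°.
Transverse Mercator on WGS84 with k₀ = 0.9996 gives E = 560959.779 m, N = 7480829.930 m.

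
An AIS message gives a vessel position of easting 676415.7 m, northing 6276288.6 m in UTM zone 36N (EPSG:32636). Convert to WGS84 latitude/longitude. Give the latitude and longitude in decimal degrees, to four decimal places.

Zone 36N: λ₀ = 33°, k₀ = 0.9996, false easting 500000 m.
Meridian distance M = (N − FN)/k₀ = 6278800.1 m.
Inverse transverse Mercator on WGS84 gives φ = 56.59760036°, λ = 35.87359960°.

lat 56.5976°, lon 35.8736°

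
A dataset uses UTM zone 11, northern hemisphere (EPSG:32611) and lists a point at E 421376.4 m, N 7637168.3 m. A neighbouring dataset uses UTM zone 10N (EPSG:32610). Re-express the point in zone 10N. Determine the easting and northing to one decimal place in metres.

UTM 11N → geographic: φ = 68.83460029°, λ = -118.95149988°.
UTM 10N (λ₀ = -123°) forward: E = 663032.173 m, N = 7641293.676 m.

E 663032.2 m, N 7641293.7 m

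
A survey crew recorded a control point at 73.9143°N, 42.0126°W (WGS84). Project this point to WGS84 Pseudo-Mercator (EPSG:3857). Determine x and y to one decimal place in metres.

x -4676821.2 m, y 12481024.2 m

Web Mercator is spherical with R = a = 6378137 m.
x = R·λ = 6378137 × -0.733258197 = -4676821.239 m.
y = R·ln tan(π/4 + φ/2) = 6378137 × 1.956844792 = 12481024.173 m.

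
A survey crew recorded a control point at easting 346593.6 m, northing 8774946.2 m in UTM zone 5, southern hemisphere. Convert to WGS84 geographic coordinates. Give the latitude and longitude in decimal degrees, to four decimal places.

lat -11.0788°, lon -154.4045°

Zone 5S: λ₀ = -153°, k₀ = 0.9996, false easting 500000 m, false northing 10000000 m.
Meridian distance M = (N − FN)/k₀ = -1225544.0 m.
Inverse transverse Mercator on WGS84 gives φ = -11.07880030°, λ = -154.40449996°.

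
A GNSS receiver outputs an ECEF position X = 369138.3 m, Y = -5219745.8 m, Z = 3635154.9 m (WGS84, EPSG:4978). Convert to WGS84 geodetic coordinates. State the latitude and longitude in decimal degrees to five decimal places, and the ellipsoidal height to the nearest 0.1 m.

lat 34.96780°, lon -85.95480°, h 374.8 m

λ = atan2(Y, X) = -85.95480051°; p = √(X²+Y²) = 5232782.2 m.
Bowring's method on WGS84 (a = 6378137 m, b = 6356752.314 m) gives φ = 34.96779977°, h = 374.837 m.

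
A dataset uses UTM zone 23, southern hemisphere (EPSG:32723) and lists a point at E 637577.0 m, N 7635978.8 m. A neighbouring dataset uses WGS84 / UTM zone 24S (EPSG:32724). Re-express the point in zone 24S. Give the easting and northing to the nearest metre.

UTM 23S → geographic: φ = -21.37309968°, λ = -43.67299995°.
UTM 24S (λ₀ = -39°) forward: E = 15160.365 m, N = 7629342.858 m.

E 15160 m, N 7629343 m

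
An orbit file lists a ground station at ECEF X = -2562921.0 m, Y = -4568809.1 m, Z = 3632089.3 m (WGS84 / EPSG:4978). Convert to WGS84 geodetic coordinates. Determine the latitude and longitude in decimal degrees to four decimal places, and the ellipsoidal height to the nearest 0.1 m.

lat 34.9153°, lon -119.2907°, h 3360.8 m

λ = atan2(Y, X) = -119.29069950°; p = √(X²+Y²) = 5238566.7 m.
Bowring's method on WGS84 (a = 6378137 m, b = 6356752.314 m) gives φ = 34.91530015°, h = 3360.798 m.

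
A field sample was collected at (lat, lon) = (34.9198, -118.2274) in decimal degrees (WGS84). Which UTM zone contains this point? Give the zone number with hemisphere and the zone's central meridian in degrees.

UTM zone = ⌊(λ + 180)/6⌋ + 1; -118.2274° ∈ [-120°, -114°) → zone 11.
Hemisphere: N (φ ≥ 0).
Central meridian λ₀ = 6×11 − 183 = -117°.

Zone 11N, central meridian -117°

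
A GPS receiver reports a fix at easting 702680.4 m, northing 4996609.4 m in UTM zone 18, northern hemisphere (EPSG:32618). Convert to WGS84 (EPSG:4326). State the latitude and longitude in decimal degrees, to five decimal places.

lat 45.09390°, lon -72.42420°

Zone 18N: λ₀ = -75°, k₀ = 0.9996, false easting 500000 m.
Meridian distance M = (N − FN)/k₀ = 4998608.8 m.
Inverse transverse Mercator on WGS84 gives φ = 45.09389965°, λ = -72.42420056°.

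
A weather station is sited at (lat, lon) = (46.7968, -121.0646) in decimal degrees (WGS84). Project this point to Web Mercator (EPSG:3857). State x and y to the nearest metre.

Web Mercator is spherical with R = a = 6378137 m.
x = R·λ = 6378137 × -2.112975878 = -13476849.625 m.
y = R·ln tan(π/4 + φ/2) = 6378137 × 0.926441295 = 5908969.502 m.

x -13476850 m, y 5908970 m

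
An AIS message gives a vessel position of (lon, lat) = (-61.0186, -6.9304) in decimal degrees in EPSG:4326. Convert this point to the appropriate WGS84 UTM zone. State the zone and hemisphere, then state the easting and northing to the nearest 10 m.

Zone 20S: E 718920 m, N 9233490 m

Longitude -61.0186° lies in the 6° band [-66°, -60°), giving zone 20; latitude is south of the equator, so 20S.
Zone 20 central meridian λ₀ = 6×20 − 183 = -63°; Δλ = +1.9814°.
Transverse Mercator on WGS84 with k₀ = 0.9996 gives E = 718922.586 m, N = 9233488.266 m.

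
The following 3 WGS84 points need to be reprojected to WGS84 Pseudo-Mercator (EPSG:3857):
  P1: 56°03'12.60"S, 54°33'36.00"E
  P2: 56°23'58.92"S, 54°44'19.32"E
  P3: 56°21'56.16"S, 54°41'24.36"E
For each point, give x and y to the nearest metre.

Web Mercator: x = R·λ, y = R·ln tan(π/4+φ/2), R = 6378137 m.
P1 (-56.0535°, 54.5600°) → (6073591.418, -7569073.373) m.
P2 (-56.3997°, 54.7387°) → (6093484.211, -7638399.604) m.
P3 (-56.3656°, 54.6901°) → (6088074.083, -7631543.218) m.

P1: x 6073591 m, y -7569073 m; P2: x 6093484 m, y -7638400 m; P3: x 6088074 m, y -7631543 m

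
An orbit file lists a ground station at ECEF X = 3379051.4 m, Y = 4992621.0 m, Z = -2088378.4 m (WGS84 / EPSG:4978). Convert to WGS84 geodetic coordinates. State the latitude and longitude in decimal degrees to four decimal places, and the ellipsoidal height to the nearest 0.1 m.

λ = atan2(Y, X) = 55.90950002°; p = √(X²+Y²) = 6028619.5 m.
Bowring's method on WGS84 (a = 6378137 m, b = 6356752.314 m) gives φ = -19.22590010°, h = 4256.795 m.

lat -19.2259°, lon 55.9095°, h 4256.8 m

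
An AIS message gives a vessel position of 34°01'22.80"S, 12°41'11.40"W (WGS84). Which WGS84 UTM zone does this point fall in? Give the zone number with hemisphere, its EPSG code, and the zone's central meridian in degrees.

UTM zone = ⌊(λ + 180)/6⌋ + 1; -12.6865° ∈ [-18°, -12°) → zone 28.
Hemisphere: S (φ < 0).
Central meridian λ₀ = 6×28 − 183 = -15°.
EPSG code: 32728.

Zone 28S (EPSG:32728), central meridian -15°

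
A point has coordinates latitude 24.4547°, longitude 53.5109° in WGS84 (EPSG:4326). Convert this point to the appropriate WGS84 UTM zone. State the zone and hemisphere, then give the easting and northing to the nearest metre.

Zone 39N: E 754535 m, N 2706880 m

Longitude 53.5109° lies in the 6° band [48°, 54°), giving zone 39; latitude is north of the equator, so 39N.
Zone 39 central meridian λ₀ = 6×39 − 183 = 51°; Δλ = +2.5109°.
Transverse Mercator on WGS84 with k₀ = 0.9996 gives E = 754534.922 m, N = 2706879.506 m.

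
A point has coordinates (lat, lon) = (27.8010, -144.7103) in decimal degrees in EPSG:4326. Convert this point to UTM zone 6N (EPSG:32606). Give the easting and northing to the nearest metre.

E 725575 m, N 3077261 m

Zone 6 central meridian λ₀ = 6×6 − 183 = -147°; Δλ = +2.2897°.
Transverse Mercator on WGS84 with k₀ = 0.9996 gives E = 725575.467 m, N = 3077261.387 m.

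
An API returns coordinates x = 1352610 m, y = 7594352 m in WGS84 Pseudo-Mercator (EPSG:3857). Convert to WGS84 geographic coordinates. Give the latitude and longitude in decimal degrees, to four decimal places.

R = 6378137 m. λ = x/R = 12.15070236°.
φ = 2·arctan(exp(y/R)) − 90° = 2·arctan(3.28933) − 90° = 56.18009834°.

lat 56.1801°, lon 12.1507°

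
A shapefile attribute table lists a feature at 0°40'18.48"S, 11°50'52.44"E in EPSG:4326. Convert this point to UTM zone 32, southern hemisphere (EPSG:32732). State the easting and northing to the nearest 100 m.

E 817000 m, N 9925700 m

Zone 32 central meridian λ₀ = 6×32 − 183 = 9°; Δλ = +2.8479°.
Transverse Mercator on WGS84 with k₀ = 0.9996 gives E = 817009.736 m, N = 9925653.448 m.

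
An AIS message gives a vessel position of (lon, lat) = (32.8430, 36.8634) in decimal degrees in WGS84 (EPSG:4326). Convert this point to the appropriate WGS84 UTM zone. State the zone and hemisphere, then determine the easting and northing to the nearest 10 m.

Zone 36N: E 486010 m, N 4079730 m

Longitude 32.8430° lies in the 6° band [30°, 36°), giving zone 36; latitude is north of the equator, so 36N.
Zone 36 central meridian λ₀ = 6×36 − 183 = 33°; Δλ = -0.1570°.
Transverse Mercator on WGS84 with k₀ = 0.9996 gives E = 486005.803 m, N = 4079730.565 m.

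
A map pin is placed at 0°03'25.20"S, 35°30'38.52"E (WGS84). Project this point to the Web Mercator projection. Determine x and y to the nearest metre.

x 3953033 m, y -6345 m

Web Mercator is spherical with R = a = 6378137 m.
x = R·λ = 6378137 × 0.619778635 = 3953033.042 m.
y = R·ln tan(π/4 + φ/2) = 6378137 × -0.000994838 = -6345.212 m.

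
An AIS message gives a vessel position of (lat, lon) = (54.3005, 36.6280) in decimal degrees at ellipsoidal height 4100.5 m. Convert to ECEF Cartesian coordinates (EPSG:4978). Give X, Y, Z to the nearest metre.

X 2995425 m, Y 2226871 m, Z 5159663 m

WGS84: a = 6378137 m, e² = 0.006694380; N(φ) = a/√(1−e²sin²φ) = 6392263.091 m.
X = (N+h)·cosφ·cosλ = 2995425.462 m; Y = (N+h)·cosφ·sinλ = 2226871.323 m; Z = (N(1−e²)+h)·sinφ = 5159662.987 m.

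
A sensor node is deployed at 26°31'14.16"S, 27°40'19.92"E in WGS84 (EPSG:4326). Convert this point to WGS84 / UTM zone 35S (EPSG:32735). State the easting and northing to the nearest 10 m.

Zone 35 central meridian λ₀ = 6×35 − 183 = 27°; Δλ = +0.6722°.
Transverse Mercator on WGS84 with k₀ = 0.9996 gives E = 566973.859 m, N = 7066485.487 m.

E 566970 m, N 7066490 m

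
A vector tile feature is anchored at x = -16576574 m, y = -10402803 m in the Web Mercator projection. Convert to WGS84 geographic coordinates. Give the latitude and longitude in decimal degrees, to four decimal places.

R = 6378137 m. λ = x/R = -148.90989783°.
φ = 2·arctan(exp(y/R)) − 90° = 2·arctan(0.19573) − 90° = -67.85080099°.

lat -67.8508°, lon -148.9099°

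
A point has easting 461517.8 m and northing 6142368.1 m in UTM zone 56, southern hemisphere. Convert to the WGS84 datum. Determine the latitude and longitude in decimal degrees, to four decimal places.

lat -34.8603°, lon 152.5790°

Zone 56S: λ₀ = 153°, k₀ = 0.9996, false easting 500000 m, false northing 10000000 m.
Meridian distance M = (N − FN)/k₀ = -3859175.6 m.
Inverse transverse Mercator on WGS84 gives φ = -34.86030041°, λ = 152.57900050°.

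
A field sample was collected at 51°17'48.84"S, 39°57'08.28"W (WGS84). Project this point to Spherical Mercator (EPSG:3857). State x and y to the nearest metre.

Web Mercator is spherical with R = a = 6378137 m.
x = R·λ = 6378137 × -0.697299179 = -4447469.692 m.
y = R·ln tan(π/4 + φ/2) = 6378137 × -1.046384060 = -6673980.887 m.

x -4447470 m, y -6673981 m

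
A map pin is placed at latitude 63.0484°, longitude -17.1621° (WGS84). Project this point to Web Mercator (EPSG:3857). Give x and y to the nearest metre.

Web Mercator is spherical with R = a = 6378137 m.
x = R·λ = 6378137 × -0.299535152 = -1910476.233 m.
y = R·ln tan(π/4 + φ/2) = 6378137 × 1.428650489 = 9112128.546 m.

x -1910476 m, y 9112129 m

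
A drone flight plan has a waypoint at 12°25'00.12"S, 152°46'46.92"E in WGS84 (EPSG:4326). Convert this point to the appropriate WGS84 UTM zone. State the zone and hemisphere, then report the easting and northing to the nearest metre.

Longitude 152.7797° lies in the 6° band [150°, 156°), giving zone 56; latitude is south of the equator, so 56S.
Zone 56 central meridian λ₀ = 6×56 − 183 = 153°; Δλ = -0.2203°.
Transverse Mercator on WGS84 with k₀ = 0.9996 gives E = 476055.754 m, N = 8627357.905 m.

Zone 56S: E 476056 m, N 8627358 m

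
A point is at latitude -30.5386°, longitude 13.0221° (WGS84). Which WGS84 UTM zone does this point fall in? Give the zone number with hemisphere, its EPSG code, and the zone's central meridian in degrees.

Zone 33S (EPSG:32733), central meridian 15°

UTM zone = ⌊(λ + 180)/6⌋ + 1; 13.0221° ∈ [12°, 18°) → zone 33.
Hemisphere: S (φ < 0).
Central meridian λ₀ = 6×33 − 183 = 15°.
EPSG code: 32733.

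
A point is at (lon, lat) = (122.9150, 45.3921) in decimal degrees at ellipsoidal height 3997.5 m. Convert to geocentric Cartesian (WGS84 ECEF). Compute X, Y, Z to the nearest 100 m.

WGS84: a = 6378137 m, e² = 0.006694380; N(φ) = a/√(1−e²sin²φ) = 6388985.127 m.
X = (N+h)·cosφ·cosλ = -2439557.509 m; Y = (N+h)·cosφ·sinλ = 3768817.924 m; Z = (N(1−e²)+h)·sinφ = 4520901.749 m.

X -2439600 m, Y 3768800 m, Z 4520900 m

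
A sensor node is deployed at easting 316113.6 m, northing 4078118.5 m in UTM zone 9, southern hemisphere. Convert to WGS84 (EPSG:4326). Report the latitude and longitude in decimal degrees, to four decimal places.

lat -53.4139°, lon -131.7669°

Zone 9S: λ₀ = -129°, k₀ = 0.9996, false easting 500000 m, false northing 10000000 m.
Meridian distance M = (N − FN)/k₀ = -5924251.2 m.
Inverse transverse Mercator on WGS84 gives φ = -53.41389997°, λ = -131.76690007°.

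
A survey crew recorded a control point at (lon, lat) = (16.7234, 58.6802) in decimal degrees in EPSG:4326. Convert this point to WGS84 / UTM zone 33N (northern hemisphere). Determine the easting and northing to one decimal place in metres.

E 599922.9 m, N 6505726.9 m

Zone 33 central meridian λ₀ = 6×33 − 183 = 15°; Δλ = +1.7234°.
Transverse Mercator on WGS84 with k₀ = 0.9996 gives E = 599922.944 m, N = 6505726.946 m.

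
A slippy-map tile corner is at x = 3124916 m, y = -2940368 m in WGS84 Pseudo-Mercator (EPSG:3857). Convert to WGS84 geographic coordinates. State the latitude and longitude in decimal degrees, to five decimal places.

R = 6378137 m. λ = x/R = 28.07159804°.
φ = 2·arctan(exp(y/R)) − 90° = 2·arctan(0.63065) − 90° = -25.52499911°.

lat -25.52500°, lon 28.07160°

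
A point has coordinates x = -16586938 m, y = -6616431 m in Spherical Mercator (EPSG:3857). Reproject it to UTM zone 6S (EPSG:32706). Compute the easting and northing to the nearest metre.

Web Mercator inverse (R = 6378137 m) → φ = -50.97250152°, λ = -149.00299922°.
UTM 6S forward: E = 359373.190 m, N = 4351323.144 m.

E 359373 m, N 4351323 m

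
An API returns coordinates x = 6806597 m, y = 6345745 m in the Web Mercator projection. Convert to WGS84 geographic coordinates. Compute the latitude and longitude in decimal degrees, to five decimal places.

R = 6378137 m. λ = x/R = 61.14470118°.
φ = 2·arctan(exp(y/R)) − 90° = 2·arctan(2.70451) − 90° = 49.41600029°.

lat 49.41600°, lon 61.14470°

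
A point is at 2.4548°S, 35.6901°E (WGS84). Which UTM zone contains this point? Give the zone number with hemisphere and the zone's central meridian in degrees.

Zone 36S, central meridian 33°

UTM zone = ⌊(λ + 180)/6⌋ + 1; 35.6901° ∈ [30°, 36°) → zone 36.
Hemisphere: S (φ < 0).
Central meridian λ₀ = 6×36 − 183 = 33°.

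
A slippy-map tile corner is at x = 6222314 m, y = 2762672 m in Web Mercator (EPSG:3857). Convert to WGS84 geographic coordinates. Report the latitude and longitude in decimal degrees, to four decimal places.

R = 6378137 m. λ = x/R = 55.89599769°.
φ = 2·arctan(exp(y/R)) − 90° = 2·arctan(1.54210) − 90° = 24.07600182°.

lat 24.0760°, lon 55.8960°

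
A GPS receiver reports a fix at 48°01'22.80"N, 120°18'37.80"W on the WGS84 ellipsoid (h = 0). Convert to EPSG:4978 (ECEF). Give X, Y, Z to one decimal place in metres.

WGS84: a = 6378137 m, e² = 0.006694380; N(φ) = a/√(1−e²sin²φ) = 6389968.562 m.
X = (N+h)·cosφ·cosλ = -2156934.903 m; Y = (N+h)·cosφ·sinλ = -3689599.326 m; Z = (N(1−e²)+h)·sinφ = 4718587.172 m.

X -2156934.9 m, Y -3689599.3 m, Z 4718587.2 m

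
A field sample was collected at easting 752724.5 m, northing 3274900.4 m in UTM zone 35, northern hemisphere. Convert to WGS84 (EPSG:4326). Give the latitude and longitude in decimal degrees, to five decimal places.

lat 29.57830°, lon 29.60890°

Zone 35N: λ₀ = 27°, k₀ = 0.9996, false easting 500000 m.
Meridian distance M = (N − FN)/k₀ = 3276210.9 m.
Inverse transverse Mercator on WGS84 gives φ = 29.57829957°, λ = 29.60890009°.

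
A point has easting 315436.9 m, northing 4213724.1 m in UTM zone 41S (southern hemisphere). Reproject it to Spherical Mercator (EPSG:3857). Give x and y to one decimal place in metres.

Unproject from UTM 41S (λ₀ = 63°) → φ = -52.19599960°, λ = 60.29949995°.
Web Mercator (R = 6378137 m): x = 6712509.630 m, y = -6835642.578 m.

x 6712509.6 m, y -6835642.6 m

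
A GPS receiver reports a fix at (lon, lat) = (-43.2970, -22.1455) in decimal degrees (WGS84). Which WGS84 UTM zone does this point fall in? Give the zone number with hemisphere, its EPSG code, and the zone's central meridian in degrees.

UTM zone = ⌊(λ + 180)/6⌋ + 1; -43.2970° ∈ [-48°, -42°) → zone 23.
Hemisphere: S (φ < 0).
Central meridian λ₀ = 6×23 − 183 = -45°.
EPSG code: 32723.

Zone 23S (EPSG:32723), central meridian -45°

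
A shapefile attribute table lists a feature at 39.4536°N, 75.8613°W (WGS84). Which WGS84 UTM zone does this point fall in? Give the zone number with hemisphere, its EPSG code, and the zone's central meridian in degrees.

Zone 18N (EPSG:32618), central meridian -75°

UTM zone = ⌊(λ + 180)/6⌋ + 1; -75.8613° ∈ [-78°, -72°) → zone 18.
Hemisphere: N (φ ≥ 0).
Central meridian λ₀ = 6×18 − 183 = -75°.
EPSG code: 32618.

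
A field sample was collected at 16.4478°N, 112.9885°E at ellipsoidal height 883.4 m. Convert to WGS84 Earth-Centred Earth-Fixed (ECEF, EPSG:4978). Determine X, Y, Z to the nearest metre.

WGS84: a = 6378137 m, e² = 0.006694380; N(φ) = a/√(1−e²sin²φ) = 6379849.209 m.
X = (N+h)·cosφ·cosλ = -2389995.672 m; Y = (N+h)·cosφ·sinλ = 5633620.518 m; Z = (N(1−e²)+h)·sinφ = 1794558.632 m.

X -2389996 m, Y 5633621 m, Z 1794559 m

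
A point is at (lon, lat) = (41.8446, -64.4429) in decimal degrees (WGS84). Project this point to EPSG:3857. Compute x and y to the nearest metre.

Web Mercator is spherical with R = a = 6378137 m.
x = R·λ = 6378137 × 0.730326044 = 4658119.564 m.
y = R·ln tan(π/4 + φ/2) = 6378137 × -1.483683347 = -9463135.654 m.

x 4658120 m, y -9463136 m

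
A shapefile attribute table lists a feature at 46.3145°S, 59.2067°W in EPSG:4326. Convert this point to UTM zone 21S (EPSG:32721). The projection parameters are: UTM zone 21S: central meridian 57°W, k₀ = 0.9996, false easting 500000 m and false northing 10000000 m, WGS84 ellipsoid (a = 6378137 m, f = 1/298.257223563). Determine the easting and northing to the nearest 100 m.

E 330100 m, N 4868600 m

Zone 21 central meridian λ₀ = 6×21 − 183 = -57°; Δλ = -2.2067°.
Transverse Mercator on WGS84 with k₀ = 0.9996 gives E = 330102.664 m, N = 4868641.937 m.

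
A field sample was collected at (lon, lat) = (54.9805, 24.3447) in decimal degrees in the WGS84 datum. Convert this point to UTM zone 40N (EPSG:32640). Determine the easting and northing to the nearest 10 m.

E 295120 m, N 2693880 m

Zone 40 central meridian λ₀ = 6×40 − 183 = 57°; Δλ = -2.0195°.
Transverse Mercator on WGS84 with k₀ = 0.9996 gives E = 295117.105 m, N = 2693879.342 m.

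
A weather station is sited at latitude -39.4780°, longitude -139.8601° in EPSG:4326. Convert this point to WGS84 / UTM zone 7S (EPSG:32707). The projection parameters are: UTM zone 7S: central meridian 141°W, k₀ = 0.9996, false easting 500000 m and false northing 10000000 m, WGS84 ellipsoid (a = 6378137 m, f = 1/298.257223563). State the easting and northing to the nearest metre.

Zone 7 central meridian λ₀ = 6×7 − 183 = -141°; Δλ = +1.1399°.
Transverse Mercator on WGS84 with k₀ = 0.9996 gives E = 598039.622 m, N = 5629556.970 m.

E 598040 m, N 5629557 m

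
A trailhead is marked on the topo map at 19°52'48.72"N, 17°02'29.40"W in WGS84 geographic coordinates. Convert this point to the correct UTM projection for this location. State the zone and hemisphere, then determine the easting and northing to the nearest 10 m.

Zone 28N: E 286250 m, N 2199520 m

Longitude -17.0415° lies in the 6° band [-18°, -12°), giving zone 28; latitude is north of the equator, so 28N.
Zone 28 central meridian λ₀ = 6×28 − 183 = -15°; Δλ = -2.0415°.
Transverse Mercator on WGS84 with k₀ = 0.9996 gives E = 286252.330 m, N = 2199519.644 m.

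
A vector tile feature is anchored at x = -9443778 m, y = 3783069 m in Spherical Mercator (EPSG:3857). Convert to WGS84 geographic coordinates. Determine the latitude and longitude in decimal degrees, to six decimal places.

lat 32.150399°, lon -84.834901°

R = 6378137 m. λ = x/R = -84.83490117°.
φ = 2·arctan(exp(y/R)) − 90° = 2·arctan(1.80965) − 90° = 32.15039851°.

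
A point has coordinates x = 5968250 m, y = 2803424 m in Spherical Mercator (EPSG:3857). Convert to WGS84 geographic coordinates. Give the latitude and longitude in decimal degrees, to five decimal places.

R = 6378137 m. λ = x/R = 53.61370194°.
φ = 2·arctan(exp(y/R)) − 90° = 2·arctan(1.55199) − 90° = 24.40979895°.

lat 24.40980°, lon 53.61370°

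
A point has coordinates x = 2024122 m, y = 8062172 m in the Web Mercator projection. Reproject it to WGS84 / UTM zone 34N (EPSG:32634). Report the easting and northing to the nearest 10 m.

E 335610 m, N 6482110 m

Web Mercator inverse (R = 6378137 m) → φ = 58.44869997°, λ = 18.18299730°.
UTM 34N forward: E = 335607.190 m, N = 6482112.016 m.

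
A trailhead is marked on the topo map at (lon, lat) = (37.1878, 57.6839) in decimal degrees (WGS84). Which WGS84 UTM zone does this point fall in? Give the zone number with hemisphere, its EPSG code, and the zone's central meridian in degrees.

UTM zone = ⌊(λ + 180)/6⌋ + 1; 37.1878° ∈ [36°, 42°) → zone 37.
Hemisphere: N (φ ≥ 0).
Central meridian λ₀ = 6×37 − 183 = 39°.
EPSG code: 32637.

Zone 37N (EPSG:32637), central meridian 39°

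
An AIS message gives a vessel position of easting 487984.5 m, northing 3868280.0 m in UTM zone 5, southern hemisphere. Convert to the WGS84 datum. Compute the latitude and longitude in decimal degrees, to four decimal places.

Zone 5S: λ₀ = -153°, k₀ = 0.9996, false easting 500000 m, false northing 10000000 m.
Meridian distance M = (N − FN)/k₀ = -6134173.7 m.
Inverse transverse Mercator on WGS84 gives φ = -55.33169990°, λ = -153.18940035°.

lat -55.3317°, lon -153.1894°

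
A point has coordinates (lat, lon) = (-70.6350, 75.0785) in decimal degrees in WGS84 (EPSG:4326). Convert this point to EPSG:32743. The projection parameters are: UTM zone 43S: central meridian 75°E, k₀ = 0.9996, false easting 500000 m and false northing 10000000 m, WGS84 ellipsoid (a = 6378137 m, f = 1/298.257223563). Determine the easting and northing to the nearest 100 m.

Zone 43 central meridian λ₀ = 6×43 − 183 = 75°; Δλ = +0.0785°.
Transverse Mercator on WGS84 with k₀ = 0.9996 gives E = 502905.089 m, N = 2163308.912 m.

E 502900 m, N 2163300 m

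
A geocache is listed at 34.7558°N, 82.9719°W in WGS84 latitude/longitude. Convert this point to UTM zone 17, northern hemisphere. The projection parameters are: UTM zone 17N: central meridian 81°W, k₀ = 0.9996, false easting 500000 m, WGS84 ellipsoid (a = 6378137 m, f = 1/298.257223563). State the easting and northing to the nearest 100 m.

E 319500 m, N 3847700 m

Zone 17 central meridian λ₀ = 6×17 − 183 = -81°; Δλ = -1.9719°.
Transverse Mercator on WGS84 with k₀ = 0.9996 gives E = 319515.342 m, N = 3847733.723 m.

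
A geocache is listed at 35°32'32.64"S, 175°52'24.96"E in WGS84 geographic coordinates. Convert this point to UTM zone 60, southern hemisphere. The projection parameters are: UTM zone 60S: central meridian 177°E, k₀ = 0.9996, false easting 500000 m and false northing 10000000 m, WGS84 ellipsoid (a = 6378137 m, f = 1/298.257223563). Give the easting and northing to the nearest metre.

Zone 60 central meridian λ₀ = 6×60 − 183 = 177°; Δλ = -1.1264°.
Transverse Mercator on WGS84 with k₀ = 0.9996 gives E = 397894.853 m, N = 6066220.661 m.

E 397895 m, N 6066221 m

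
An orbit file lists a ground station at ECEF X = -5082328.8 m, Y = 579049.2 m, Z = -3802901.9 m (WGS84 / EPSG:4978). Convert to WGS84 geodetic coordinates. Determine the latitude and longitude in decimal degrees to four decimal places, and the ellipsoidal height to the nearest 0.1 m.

λ = atan2(Y, X) = 173.50010042°; p = √(X²+Y²) = 5115209.1 m.
Bowring's method on WGS84 (a = 6378137 m, b = 6356752.314 m) gives φ = -36.81330016°, h = 3464.731 m.

lat -36.8133°, lon 173.5001°, h 3464.7 m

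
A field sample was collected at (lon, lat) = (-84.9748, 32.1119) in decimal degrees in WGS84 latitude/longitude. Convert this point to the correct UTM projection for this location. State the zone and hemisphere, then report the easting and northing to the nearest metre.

Longitude -84.9748° lies in the 6° band [-90°, -84°), giving zone 16; latitude is north of the equator, so 16N.
Zone 16 central meridian λ₀ = 6×16 − 183 = -87°; Δλ = +2.0252°.
Transverse Mercator on WGS84 with k₀ = 0.9996 gives E = 691075.712 m, N = 3554634.618 m.

Zone 16N: E 691076 m, N 3554635 m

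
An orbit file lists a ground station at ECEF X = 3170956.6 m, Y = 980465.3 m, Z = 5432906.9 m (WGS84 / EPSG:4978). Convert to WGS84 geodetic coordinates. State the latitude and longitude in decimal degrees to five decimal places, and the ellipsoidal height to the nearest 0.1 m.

λ = atan2(Y, X) = 17.18169984°; p = √(X²+Y²) = 3319077.9 m.
Bowring's method on WGS84 (a = 6378137 m, b = 6356752.314 m) gives φ = 58.74920045°, h = 3990.895 m.

lat 58.74920°, lon 17.18170°, h 3990.9 m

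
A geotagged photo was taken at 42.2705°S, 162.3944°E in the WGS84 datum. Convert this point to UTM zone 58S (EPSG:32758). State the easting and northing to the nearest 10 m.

E 285120 m, N 5316900 m

Zone 58 central meridian λ₀ = 6×58 − 183 = 165°; Δλ = -2.6056°.
Transverse Mercator on WGS84 with k₀ = 0.9996 gives E = 285119.547 m, N = 5316902.097 m.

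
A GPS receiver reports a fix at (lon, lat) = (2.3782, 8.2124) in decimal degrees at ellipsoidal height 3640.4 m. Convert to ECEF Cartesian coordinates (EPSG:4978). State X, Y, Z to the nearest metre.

WGS84: a = 6378137 m, e² = 0.006694380; N(φ) = a/√(1−e²sin²φ) = 6378572.650 m.
X = (N+h)·cosφ·cosλ = 6311324.935 m; Y = (N+h)·cosφ·sinλ = 262117.365 m; Z = (N(1−e²)+h)·sinφ = 905555.857 m.

X 6311325 m, Y 262117 m, Z 905556 m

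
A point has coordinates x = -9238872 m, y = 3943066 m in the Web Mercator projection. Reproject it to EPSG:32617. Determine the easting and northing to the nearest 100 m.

E 314500 m, N 3692900 m

Web Mercator inverse (R = 6378137 m) → φ = 33.35909954°, λ = -82.99419926°.
UTM 17N forward: E = 314453.596 m, N = 3692873.915 m.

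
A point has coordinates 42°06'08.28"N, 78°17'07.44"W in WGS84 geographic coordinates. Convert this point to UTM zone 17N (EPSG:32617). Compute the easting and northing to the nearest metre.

Zone 17 central meridian λ₀ = 6×17 − 183 = -81°; Δλ = +2.7146°.
Transverse Mercator on WGS84 with k₀ = 0.9996 gives E = 724464.894 m, N = 4664701.093 m.

E 724465 m, N 4664701 m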